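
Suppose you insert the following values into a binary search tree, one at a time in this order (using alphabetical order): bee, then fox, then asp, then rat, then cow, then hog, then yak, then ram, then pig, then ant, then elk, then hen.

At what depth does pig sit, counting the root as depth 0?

Resulting structure (node: left, right):
  bee: L=asp, R=fox
  fox: L=cow, R=rat
  asp: L=ant, R=–
  rat: L=hog, R=yak
  cow: L=–, R=elk
  hog: L=hen, R=ram
  yak: L=–, R=–
  ram: L=pig, R=–
  pig: L=–, R=–
  ant: L=–, R=–
  elk: L=–, R=–
  hen: L=–, R=–

Path to pig: bee → fox → rat → hog → ram → pig, which is 5 edges.

5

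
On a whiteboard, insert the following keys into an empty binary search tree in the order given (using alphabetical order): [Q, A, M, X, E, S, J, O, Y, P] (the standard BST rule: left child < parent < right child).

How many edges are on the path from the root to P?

4

Resulting structure (node: left, right):
  Q: L=A, R=X
  A: L=–, R=M
  M: L=E, R=O
  X: L=S, R=Y
  E: L=–, R=J
  S: L=–, R=–
  J: L=–, R=–
  O: L=–, R=P
  Y: L=–, R=–
  P: L=–, R=–

Path to P: Q → A → M → O → P, which is 4 edges.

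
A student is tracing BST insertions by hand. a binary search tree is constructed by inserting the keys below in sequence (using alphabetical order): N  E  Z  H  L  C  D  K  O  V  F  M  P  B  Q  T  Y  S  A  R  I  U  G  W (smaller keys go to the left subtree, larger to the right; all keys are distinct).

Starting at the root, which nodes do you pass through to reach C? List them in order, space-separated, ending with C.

N: root
E: left child of N (depth 1)
Z: right child of N (depth 1)
H: right child of E (depth 2)
L: right child of H (depth 3)
C: left child of E (depth 2)
D: right child of C (depth 3)
K: left child of L (depth 4)
O: left child of Z (depth 2)
V: right child of O (depth 3)
F: left child of H (depth 3)
M: right child of L (depth 4)
P: left child of V (depth 4)
B: left child of C (depth 3)
Q: right child of P (depth 5)
T: right child of Q (depth 6)
Y: right child of V (depth 4)
S: left child of T (depth 7)
A: left child of B (depth 4)
R: left child of S (depth 8)
I: left child of K (depth 5)
U: right child of T (depth 7)
G: right child of F (depth 4)
W: left child of Y (depth 5)

N E C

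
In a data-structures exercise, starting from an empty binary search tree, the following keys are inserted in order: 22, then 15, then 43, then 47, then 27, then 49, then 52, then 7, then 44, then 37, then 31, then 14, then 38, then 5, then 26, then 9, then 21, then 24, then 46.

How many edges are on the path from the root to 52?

4

Insert 22: tree is empty, so 22 becomes the root.
Insert 15: 15 < 22 → go left. Place as left child of 22.
Insert 43: 43 > 22 → go right. Place as right child of 22.
Insert 47: 47 > 22 → go right; 47 > 43 → go right. Place as right child of 43.
Insert 27: 27 > 22 → go right; 27 < 43 → go left. Place as left child of 43.
Insert 49: 49 > 22 → go right; 49 > 43 → go right; 49 > 47 → go right. Place as right child of 47.
Insert 52: 52 > 22 → go right; 52 > 43 → go right; 52 > 47 → go right; 52 > 49 → go right. Place as right child of 49.
Insert 7: 7 < 22 → go left; 7 < 15 → go left. Place as left child of 15.
Insert 44: 44 > 22 → go right; 44 > 43 → go right; 44 < 47 → go left. Place as left child of 47.
Insert 37: 37 > 22 → go right; 37 < 43 → go left; 37 > 27 → go right. Place as right child of 27.
Insert 31: 31 > 22 → go right; 31 < 43 → go left; 31 > 27 → go right; 31 < 37 → go left. Place as left child of 37.
Insert 14: 14 < 22 → go left; 14 < 15 → go left; 14 > 7 → go right. Place as right child of 7.
Insert 38: 38 > 22 → go right; 38 < 43 → go left; 38 > 27 → go right; 38 > 37 → go right. Place as right child of 37.
Insert 5: 5 < 22 → go left; 5 < 15 → go left; 5 < 7 → go left. Place as left child of 7.
Insert 26: 26 > 22 → go right; 26 < 43 → go left; 26 < 27 → go left. Place as left child of 27.
Insert 9: 9 < 22 → go left; 9 < 15 → go left; 9 > 7 → go right; 9 < 14 → go left. Place as left child of 14.
Insert 21: 21 < 22 → go left; 21 > 15 → go right. Place as right child of 15.
Insert 24: 24 > 22 → go right; 24 < 43 → go left; 24 < 27 → go left; 24 < 26 → go left. Place as left child of 26.
Insert 46: 46 > 22 → go right; 46 > 43 → go right; 46 < 47 → go left; 46 > 44 → go right. Place as right child of 44.

Path to 52: 22 → 43 → 47 → 49 → 52, which is 4 edges.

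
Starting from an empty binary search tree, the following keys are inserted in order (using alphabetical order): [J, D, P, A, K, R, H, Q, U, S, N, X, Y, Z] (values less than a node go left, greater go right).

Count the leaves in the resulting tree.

6

Insert J: tree is empty, so J becomes the root.
Insert D: D < J → go left. Place as left child of J.
Insert P: P > J → go right. Place as right child of J.
Insert A: A < J → go left; A < D → go left. Place as left child of D.
Insert K: K > J → go right; K < P → go left. Place as left child of P.
Insert R: R > J → go right; R > P → go right. Place as right child of P.
Insert H: H < J → go left; H > D → go right. Place as right child of D.
Insert Q: Q > J → go right; Q > P → go right; Q < R → go left. Place as left child of R.
Insert U: U > J → go right; U > P → go right; U > R → go right. Place as right child of R.
Insert S: S > J → go right; S > P → go right; S > R → go right; S < U → go left. Place as left child of U.
Insert N: N > J → go right; N < P → go left; N > K → go right. Place as right child of K.
Insert X: X > J → go right; X > P → go right; X > R → go right; X > U → go right. Place as right child of U.
Insert Y: Y > J → go right; Y > P → go right; Y > R → go right; Y > U → go right; Y > X → go right. Place as right child of X.
Insert Z: Z > J → go right; Z > P → go right; Z > R → go right; Z > U → go right; Z > X → go right; Z > Y → go right. Place as right child of Y.

Leaves: A, H, N, Q, S, Z — 6 in total.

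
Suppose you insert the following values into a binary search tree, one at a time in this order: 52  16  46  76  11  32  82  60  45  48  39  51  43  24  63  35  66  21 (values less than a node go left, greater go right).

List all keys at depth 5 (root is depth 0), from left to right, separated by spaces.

52: root
16: left child of 52 (depth 1)
46: right child of 16 (depth 2)
76: right child of 52 (depth 1)
11: left child of 16 (depth 2)
32: left child of 46 (depth 3)
82: right child of 76 (depth 2)
60: left child of 76 (depth 2)
45: right child of 32 (depth 4)
48: right child of 46 (depth 3)
39: left child of 45 (depth 5)
51: right child of 48 (depth 4)
43: right child of 39 (depth 6)
24: left child of 32 (depth 4)
63: right child of 60 (depth 3)
35: left child of 39 (depth 6)
66: right child of 63 (depth 4)
21: left child of 24 (depth 5)

21 39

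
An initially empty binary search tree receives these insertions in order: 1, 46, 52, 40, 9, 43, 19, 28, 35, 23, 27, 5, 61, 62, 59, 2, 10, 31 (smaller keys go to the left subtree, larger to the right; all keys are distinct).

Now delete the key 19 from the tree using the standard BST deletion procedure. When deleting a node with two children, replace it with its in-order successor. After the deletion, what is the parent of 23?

Resulting structure (node: left, right):
  1: L=–, R=46
  46: L=40, R=52
  52: L=–, R=61
  40: L=9, R=43
  9: L=5, R=19
  43: L=–, R=–
  19: L=10, R=28
  28: L=23, R=35
  35: L=31, R=–
  23: L=–, R=27
  27: L=–, R=–
  5: L=2, R=–
  61: L=59, R=62
  62: L=–, R=–
  59: L=–, R=–
  2: L=–, R=–
  10: L=–, R=–
  31: L=–, R=–

Delete 19 (two children — replace with in-order successor).
After deletion, 23's parent is 9.

9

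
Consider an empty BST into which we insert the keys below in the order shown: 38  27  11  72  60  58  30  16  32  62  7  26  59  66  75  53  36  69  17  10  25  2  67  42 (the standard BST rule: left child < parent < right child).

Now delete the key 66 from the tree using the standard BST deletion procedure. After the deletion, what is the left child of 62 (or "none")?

none

38: root
27: left child of 38 (depth 1)
11: left child of 27 (depth 2)
72: right child of 38 (depth 1)
60: left child of 72 (depth 2)
58: left child of 60 (depth 3)
30: right child of 27 (depth 2)
16: right child of 11 (depth 3)
32: right child of 30 (depth 3)
62: right child of 60 (depth 3)
7: left child of 11 (depth 3)
26: right child of 16 (depth 4)
59: right child of 58 (depth 4)
66: right child of 62 (depth 4)
75: right child of 72 (depth 2)
53: left child of 58 (depth 4)
36: right child of 32 (depth 4)
69: right child of 66 (depth 5)
17: left child of 26 (depth 5)
10: right child of 7 (depth 4)
25: right child of 17 (depth 6)
2: left child of 7 (depth 4)
67: left child of 69 (depth 6)
42: left child of 53 (depth 5)

Delete 66 (at most one child — splice it out).
After deletion, 62's left child: none.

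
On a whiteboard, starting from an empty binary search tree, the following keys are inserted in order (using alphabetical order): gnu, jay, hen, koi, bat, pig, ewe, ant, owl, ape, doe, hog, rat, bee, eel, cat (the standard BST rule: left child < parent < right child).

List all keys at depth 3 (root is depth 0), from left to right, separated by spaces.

ape doe hog pig

Insert gnu: tree is empty, so gnu becomes the root.
Insert jay: jay > gnu → go right. Place as right child of gnu.
Insert hen: hen > gnu → go right; hen < jay → go left. Place as left child of jay.
Insert koi: koi > gnu → go right; koi > jay → go right. Place as right child of jay.
Insert bat: bat < gnu → go left. Place as left child of gnu.
Insert pig: pig > gnu → go right; pig > jay → go right; pig > koi → go right. Place as right child of koi.
Insert ewe: ewe < gnu → go left; ewe > bat → go right. Place as right child of bat.
Insert ant: ant < gnu → go left; ant < bat → go left. Place as left child of bat.
Insert owl: owl > gnu → go right; owl > jay → go right; owl > koi → go right; owl < pig → go left. Place as left child of pig.
Insert ape: ape < gnu → go left; ape < bat → go left; ape > ant → go right. Place as right child of ant.
Insert doe: doe < gnu → go left; doe > bat → go right; doe < ewe → go left. Place as left child of ewe.
Insert hog: hog > gnu → go right; hog < jay → go left; hog > hen → go right. Place as right child of hen.
Insert rat: rat > gnu → go right; rat > jay → go right; rat > koi → go right; rat > pig → go right. Place as right child of pig.
Insert bee: bee < gnu → go left; bee > bat → go right; bee < ewe → go left; bee < doe → go left. Place as left child of doe.
Insert eel: eel < gnu → go left; eel > bat → go right; eel < ewe → go left; eel > doe → go right. Place as right child of doe.
Insert cat: cat < gnu → go left; cat > bat → go right; cat < ewe → go left; cat < doe → go left; cat > bee → go right. Place as right child of bee.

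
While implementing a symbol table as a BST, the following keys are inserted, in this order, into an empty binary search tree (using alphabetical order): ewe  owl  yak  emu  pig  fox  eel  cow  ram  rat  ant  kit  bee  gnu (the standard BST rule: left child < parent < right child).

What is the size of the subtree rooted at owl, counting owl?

8

Insert ewe: tree is empty, so ewe becomes the root.
Insert owl: owl > ewe → go right. Place as right child of ewe.
Insert yak: yak > ewe → go right; yak > owl → go right. Place as right child of owl.
Insert emu: emu < ewe → go left. Place as left child of ewe.
Insert pig: pig > ewe → go right; pig > owl → go right; pig < yak → go left. Place as left child of yak.
Insert fox: fox > ewe → go right; fox < owl → go left. Place as left child of owl.
Insert eel: eel < ewe → go left; eel < emu → go left. Place as left child of emu.
Insert cow: cow < ewe → go left; cow < emu → go left; cow < eel → go left. Place as left child of eel.
Insert ram: ram > ewe → go right; ram > owl → go right; ram < yak → go left; ram > pig → go right. Place as right child of pig.
Insert rat: rat > ewe → go right; rat > owl → go right; rat < yak → go left; rat > pig → go right; rat > ram → go right. Place as right child of ram.
Insert ant: ant < ewe → go left; ant < emu → go left; ant < eel → go left; ant < cow → go left. Place as left child of cow.
Insert kit: kit > ewe → go right; kit < owl → go left; kit > fox → go right. Place as right child of fox.
Insert bee: bee < ewe → go left; bee < emu → go left; bee < eel → go left; bee < cow → go left; bee > ant → go right. Place as right child of ant.
Insert gnu: gnu > ewe → go right; gnu < owl → go left; gnu > fox → go right; gnu < kit → go left. Place as left child of kit.

Subtree rooted at owl contains: owl, fox, kit, gnu, yak, pig, ram, rat — 8 nodes.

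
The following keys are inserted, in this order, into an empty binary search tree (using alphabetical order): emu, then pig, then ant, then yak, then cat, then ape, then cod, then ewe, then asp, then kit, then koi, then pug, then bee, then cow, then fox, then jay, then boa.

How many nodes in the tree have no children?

Insert emu: tree is empty, so emu becomes the root.
Insert pig: pig > emu → go right. Place as right child of emu.
Insert ant: ant < emu → go left. Place as left child of emu.
Insert yak: yak > emu → go right; yak > pig → go right. Place as right child of pig.
Insert cat: cat < emu → go left; cat > ant → go right. Place as right child of ant.
Insert ape: ape < emu → go left; ape > ant → go right; ape < cat → go left. Place as left child of cat.
Insert cod: cod < emu → go left; cod > ant → go right; cod > cat → go right. Place as right child of cat.
Insert ewe: ewe > emu → go right; ewe < pig → go left. Place as left child of pig.
Insert asp: asp < emu → go left; asp > ant → go right; asp < cat → go left; asp > ape → go right. Place as right child of ape.
Insert kit: kit > emu → go right; kit < pig → go left; kit > ewe → go right. Place as right child of ewe.
Insert koi: koi > emu → go right; koi < pig → go left; koi > ewe → go right; koi > kit → go right. Place as right child of kit.
Insert pug: pug > emu → go right; pug > pig → go right; pug < yak → go left. Place as left child of yak.
Insert bee: bee < emu → go left; bee > ant → go right; bee < cat → go left; bee > ape → go right; bee > asp → go right. Place as right child of asp.
Insert cow: cow < emu → go left; cow > ant → go right; cow > cat → go right; cow > cod → go right. Place as right child of cod.
Insert fox: fox > emu → go right; fox < pig → go left; fox > ewe → go right; fox < kit → go left. Place as left child of kit.
Insert jay: jay > emu → go right; jay < pig → go left; jay > ewe → go right; jay < kit → go left; jay > fox → go right. Place as right child of fox.
Insert boa: boa < emu → go left; boa > ant → go right; boa < cat → go left; boa > ape → go right; boa > asp → go right; boa > bee → go right. Place as right child of bee.

Leaves: boa, cow, jay, koi, pug — 5 in total.

5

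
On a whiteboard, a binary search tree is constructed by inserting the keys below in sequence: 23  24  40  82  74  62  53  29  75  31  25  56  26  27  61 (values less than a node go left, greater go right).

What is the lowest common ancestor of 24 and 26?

23: root
24: right child of 23 (depth 1)
40: right child of 24 (depth 2)
82: right child of 40 (depth 3)
74: left child of 82 (depth 4)
62: left child of 74 (depth 5)
53: left child of 62 (depth 6)
29: left child of 40 (depth 3)
75: right child of 74 (depth 5)
31: right child of 29 (depth 4)
25: left child of 29 (depth 4)
56: right child of 53 (depth 7)
26: right child of 25 (depth 5)
27: right child of 26 (depth 6)
61: right child of 56 (depth 8)

Path to 24: 23 → 24
Path to 26: 23 → 24 → 40 → 29 → 25 → 26
24 lies on both paths and is an ancestor of the other node.

24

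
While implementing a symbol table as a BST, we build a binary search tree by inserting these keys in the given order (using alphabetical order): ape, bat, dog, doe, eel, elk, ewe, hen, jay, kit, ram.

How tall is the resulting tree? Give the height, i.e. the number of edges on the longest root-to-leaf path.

9

Resulting structure (node: left, right):
  ape: L=–, R=bat
  bat: L=–, R=dog
  dog: L=doe, R=eel
  doe: L=–, R=–
  eel: L=–, R=elk
  elk: L=–, R=ewe
  ewe: L=–, R=hen
  hen: L=–, R=jay
  jay: L=–, R=kit
  kit: L=–, R=ram
  ram: L=–, R=–

The deepest node is ram at depth 9.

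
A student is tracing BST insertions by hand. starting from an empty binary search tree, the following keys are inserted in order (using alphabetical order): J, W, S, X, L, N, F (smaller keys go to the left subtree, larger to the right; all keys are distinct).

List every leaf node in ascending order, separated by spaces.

Insert J: tree is empty, so J becomes the root.
Insert W: W > J → go right. Place as right child of J.
Insert S: S > J → go right; S < W → go left. Place as left child of W.
Insert X: X > J → go right; X > W → go right. Place as right child of W.
Insert L: L > J → go right; L < W → go left; L < S → go left. Place as left child of S.
Insert N: N > J → go right; N < W → go left; N < S → go left; N > L → go right. Place as right child of L.
Insert F: F < J → go left. Place as left child of J.

F N X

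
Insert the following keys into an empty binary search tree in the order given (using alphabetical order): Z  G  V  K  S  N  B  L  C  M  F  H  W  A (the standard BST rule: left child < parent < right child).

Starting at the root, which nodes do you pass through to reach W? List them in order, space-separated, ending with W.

Insert Z: tree is empty, so Z becomes the root.
Insert G: G < Z → go left. Place as left child of Z.
Insert V: V < Z → go left; V > G → go right. Place as right child of G.
Insert K: K < Z → go left; K > G → go right; K < V → go left. Place as left child of V.
Insert S: S < Z → go left; S > G → go right; S < V → go left; S > K → go right. Place as right child of K.
Insert N: N < Z → go left; N > G → go right; N < V → go left; N > K → go right; N < S → go left. Place as left child of S.
Insert B: B < Z → go left; B < G → go left. Place as left child of G.
Insert L: L < Z → go left; L > G → go right; L < V → go left; L > K → go right; L < S → go left; L < N → go left. Place as left child of N.
Insert C: C < Z → go left; C < G → go left; C > B → go right. Place as right child of B.
Insert M: M < Z → go left; M > G → go right; M < V → go left; M > K → go right; M < S → go left; M < N → go left; M > L → go right. Place as right child of L.
Insert F: F < Z → go left; F < G → go left; F > B → go right; F > C → go right. Place as right child of C.
Insert H: H < Z → go left; H > G → go right; H < V → go left; H < K → go left. Place as left child of K.
Insert W: W < Z → go left; W > G → go right; W > V → go right. Place as right child of V.
Insert A: A < Z → go left; A < G → go left; A < B → go left. Place as left child of B.

Z G V W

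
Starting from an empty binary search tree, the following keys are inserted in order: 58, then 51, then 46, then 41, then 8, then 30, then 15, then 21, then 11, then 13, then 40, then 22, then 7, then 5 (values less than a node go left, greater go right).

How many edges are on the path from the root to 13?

58: root
51: left child of 58 (depth 1)
46: left child of 51 (depth 2)
41: left child of 46 (depth 3)
8: left child of 41 (depth 4)
30: right child of 8 (depth 5)
15: left child of 30 (depth 6)
21: right child of 15 (depth 7)
11: left child of 15 (depth 7)
13: right child of 11 (depth 8)
40: right child of 30 (depth 6)
22: right child of 21 (depth 8)
7: left child of 8 (depth 5)
5: left child of 7 (depth 6)

Path to 13: 58 → 51 → 46 → 41 → 8 → 30 → 15 → 11 → 13, which is 8 edges.

8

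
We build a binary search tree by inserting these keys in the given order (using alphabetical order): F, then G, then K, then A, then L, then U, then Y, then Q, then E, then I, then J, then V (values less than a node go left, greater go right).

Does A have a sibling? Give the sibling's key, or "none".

G

Insert F: tree is empty, so F becomes the root.
Insert G: G > F → go right. Place as right child of F.
Insert K: K > F → go right; K > G → go right. Place as right child of G.
Insert A: A < F → go left. Place as left child of F.
Insert L: L > F → go right; L > G → go right; L > K → go right. Place as right child of K.
Insert U: U > F → go right; U > G → go right; U > K → go right; U > L → go right. Place as right child of L.
Insert Y: Y > F → go right; Y > G → go right; Y > K → go right; Y > L → go right; Y > U → go right. Place as right child of U.
Insert Q: Q > F → go right; Q > G → go right; Q > K → go right; Q > L → go right; Q < U → go left. Place as left child of U.
Insert E: E < F → go left; E > A → go right. Place as right child of A.
Insert I: I > F → go right; I > G → go right; I < K → go left. Place as left child of K.
Insert J: J > F → go right; J > G → go right; J < K → go left; J > I → go right. Place as right child of I.
Insert V: V > F → go right; V > G → go right; V > K → go right; V > L → go right; V > U → go right; V < Y → go left. Place as left child of Y.

A's parent is F; the other child of F is G.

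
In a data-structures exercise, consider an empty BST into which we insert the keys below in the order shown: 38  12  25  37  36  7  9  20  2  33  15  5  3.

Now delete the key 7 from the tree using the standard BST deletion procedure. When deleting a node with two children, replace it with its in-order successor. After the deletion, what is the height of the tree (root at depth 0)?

5

38: root
12: left child of 38 (depth 1)
25: right child of 12 (depth 2)
37: right child of 25 (depth 3)
36: left child of 37 (depth 4)
7: left child of 12 (depth 2)
9: right child of 7 (depth 3)
20: left child of 25 (depth 3)
2: left child of 7 (depth 3)
33: left child of 36 (depth 5)
15: left child of 20 (depth 4)
5: right child of 2 (depth 4)
3: left child of 5 (depth 5)

Delete 7 (two children — replace with in-order successor).
After deletion, deepest node is 33 at depth 5.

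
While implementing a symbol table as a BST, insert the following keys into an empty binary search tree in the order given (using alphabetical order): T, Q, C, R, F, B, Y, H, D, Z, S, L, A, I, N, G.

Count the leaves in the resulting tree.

Resulting structure (node: left, right):
  T: L=Q, R=Y
  Q: L=C, R=R
  C: L=B, R=F
  R: L=–, R=S
  F: L=D, R=H
  B: L=A, R=–
  Y: L=–, R=Z
  H: L=G, R=L
  D: L=–, R=–
  Z: L=–, R=–
  S: L=–, R=–
  L: L=I, R=N
  A: L=–, R=–
  I: L=–, R=–
  N: L=–, R=–
  G: L=–, R=–

Leaves: A, D, G, I, N, S, Z — 7 in total.

7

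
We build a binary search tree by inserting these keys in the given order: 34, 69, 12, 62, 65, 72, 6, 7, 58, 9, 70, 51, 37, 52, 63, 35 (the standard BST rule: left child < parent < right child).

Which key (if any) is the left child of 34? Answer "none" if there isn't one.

Insert 34: tree is empty, so 34 becomes the root.
Insert 69: 69 > 34 → go right. Place as right child of 34.
Insert 12: 12 < 34 → go left. Place as left child of 34.
Insert 62: 62 > 34 → go right; 62 < 69 → go left. Place as left child of 69.
Insert 65: 65 > 34 → go right; 65 < 69 → go left; 65 > 62 → go right. Place as right child of 62.
Insert 72: 72 > 34 → go right; 72 > 69 → go right. Place as right child of 69.
Insert 6: 6 < 34 → go left; 6 < 12 → go left. Place as left child of 12.
Insert 7: 7 < 34 → go left; 7 < 12 → go left; 7 > 6 → go right. Place as right child of 6.
Insert 58: 58 > 34 → go right; 58 < 69 → go left; 58 < 62 → go left. Place as left child of 62.
Insert 9: 9 < 34 → go left; 9 < 12 → go left; 9 > 6 → go right; 9 > 7 → go right. Place as right child of 7.
Insert 70: 70 > 34 → go right; 70 > 69 → go right; 70 < 72 → go left. Place as left child of 72.
Insert 51: 51 > 34 → go right; 51 < 69 → go left; 51 < 62 → go left; 51 < 58 → go left. Place as left child of 58.
Insert 37: 37 > 34 → go right; 37 < 69 → go left; 37 < 62 → go left; 37 < 58 → go left; 37 < 51 → go left. Place as left child of 51.
Insert 52: 52 > 34 → go right; 52 < 69 → go left; 52 < 62 → go left; 52 < 58 → go left; 52 > 51 → go right. Place as right child of 51.
Insert 63: 63 > 34 → go right; 63 < 69 → go left; 63 > 62 → go right; 63 < 65 → go left. Place as left child of 65.
Insert 35: 35 > 34 → go right; 35 < 69 → go left; 35 < 62 → go left; 35 < 58 → go left; 35 < 51 → go left; 35 < 37 → go left. Place as left child of 37.

12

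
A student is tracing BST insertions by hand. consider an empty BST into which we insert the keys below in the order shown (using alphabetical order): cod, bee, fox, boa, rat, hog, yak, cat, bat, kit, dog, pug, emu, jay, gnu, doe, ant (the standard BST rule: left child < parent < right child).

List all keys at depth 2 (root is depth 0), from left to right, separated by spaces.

bat boa dog rat

Insert cod: tree is empty, so cod becomes the root.
Insert bee: bee < cod → go left. Place as left child of cod.
Insert fox: fox > cod → go right. Place as right child of cod.
Insert boa: boa < cod → go left; boa > bee → go right. Place as right child of bee.
Insert rat: rat > cod → go right; rat > fox → go right. Place as right child of fox.
Insert hog: hog > cod → go right; hog > fox → go right; hog < rat → go left. Place as left child of rat.
Insert yak: yak > cod → go right; yak > fox → go right; yak > rat → go right. Place as right child of rat.
Insert cat: cat < cod → go left; cat > bee → go right; cat > boa → go right. Place as right child of boa.
Insert bat: bat < cod → go left; bat < bee → go left. Place as left child of bee.
Insert kit: kit > cod → go right; kit > fox → go right; kit < rat → go left; kit > hog → go right. Place as right child of hog.
Insert dog: dog > cod → go right; dog < fox → go left. Place as left child of fox.
Insert pug: pug > cod → go right; pug > fox → go right; pug < rat → go left; pug > hog → go right; pug > kit → go right. Place as right child of kit.
Insert emu: emu > cod → go right; emu < fox → go left; emu > dog → go right. Place as right child of dog.
Insert jay: jay > cod → go right; jay > fox → go right; jay < rat → go left; jay > hog → go right; jay < kit → go left. Place as left child of kit.
Insert gnu: gnu > cod → go right; gnu > fox → go right; gnu < rat → go left; gnu < hog → go left. Place as left child of hog.
Insert doe: doe > cod → go right; doe < fox → go left; doe < dog → go left. Place as left child of dog.
Insert ant: ant < cod → go left; ant < bee → go left; ant < bat → go left. Place as left child of bat.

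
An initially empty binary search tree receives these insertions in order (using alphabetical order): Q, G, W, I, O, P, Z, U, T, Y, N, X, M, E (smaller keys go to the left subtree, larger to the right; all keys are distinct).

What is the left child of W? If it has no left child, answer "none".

U

Insert Q: tree is empty, so Q becomes the root.
Insert G: G < Q → go left. Place as left child of Q.
Insert W: W > Q → go right. Place as right child of Q.
Insert I: I < Q → go left; I > G → go right. Place as right child of G.
Insert O: O < Q → go left; O > G → go right; O > I → go right. Place as right child of I.
Insert P: P < Q → go left; P > G → go right; P > I → go right; P > O → go right. Place as right child of O.
Insert Z: Z > Q → go right; Z > W → go right. Place as right child of W.
Insert U: U > Q → go right; U < W → go left. Place as left child of W.
Insert T: T > Q → go right; T < W → go left; T < U → go left. Place as left child of U.
Insert Y: Y > Q → go right; Y > W → go right; Y < Z → go left. Place as left child of Z.
Insert N: N < Q → go left; N > G → go right; N > I → go right; N < O → go left. Place as left child of O.
Insert X: X > Q → go right; X > W → go right; X < Z → go left; X < Y → go left. Place as left child of Y.
Insert M: M < Q → go left; M > G → go right; M > I → go right; M < O → go left; M < N → go left. Place as left child of N.
Insert E: E < Q → go left; E < G → go left. Place as left child of G.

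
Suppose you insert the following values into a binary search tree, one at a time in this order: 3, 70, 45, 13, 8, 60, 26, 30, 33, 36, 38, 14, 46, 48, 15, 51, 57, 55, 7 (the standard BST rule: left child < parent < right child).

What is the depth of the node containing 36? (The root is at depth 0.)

7

Resulting structure (node: left, right):
  3: L=–, R=70
  70: L=45, R=–
  45: L=13, R=60
  13: L=8, R=26
  8: L=7, R=–
  60: L=46, R=–
  26: L=14, R=30
  30: L=–, R=33
  33: L=–, R=36
  36: L=–, R=38
  38: L=–, R=–
  14: L=–, R=15
  46: L=–, R=48
  48: L=–, R=51
  15: L=–, R=–
  51: L=–, R=57
  57: L=55, R=–
  55: L=–, R=–
  7: L=–, R=–

Path to 36: 3 → 70 → 45 → 13 → 26 → 30 → 33 → 36, which is 7 edges.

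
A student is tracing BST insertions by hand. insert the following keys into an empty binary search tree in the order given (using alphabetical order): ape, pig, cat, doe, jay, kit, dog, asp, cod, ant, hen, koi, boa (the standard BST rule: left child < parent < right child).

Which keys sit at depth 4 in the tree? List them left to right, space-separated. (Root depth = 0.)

boa cod jay

Insert ape: tree is empty, so ape becomes the root.
Insert pig: pig > ape → go right. Place as right child of ape.
Insert cat: cat > ape → go right; cat < pig → go left. Place as left child of pig.
Insert doe: doe > ape → go right; doe < pig → go left; doe > cat → go right. Place as right child of cat.
Insert jay: jay > ape → go right; jay < pig → go left; jay > cat → go right; jay > doe → go right. Place as right child of doe.
Insert kit: kit > ape → go right; kit < pig → go left; kit > cat → go right; kit > doe → go right; kit > jay → go right. Place as right child of jay.
Insert dog: dog > ape → go right; dog < pig → go left; dog > cat → go right; dog > doe → go right; dog < jay → go left. Place as left child of jay.
Insert asp: asp > ape → go right; asp < pig → go left; asp < cat → go left. Place as left child of cat.
Insert cod: cod > ape → go right; cod < pig → go left; cod > cat → go right; cod < doe → go left. Place as left child of doe.
Insert ant: ant < ape → go left. Place as left child of ape.
Insert hen: hen > ape → go right; hen < pig → go left; hen > cat → go right; hen > doe → go right; hen < jay → go left; hen > dog → go right. Place as right child of dog.
Insert koi: koi > ape → go right; koi < pig → go left; koi > cat → go right; koi > doe → go right; koi > jay → go right; koi > kit → go right. Place as right child of kit.
Insert boa: boa > ape → go right; boa < pig → go left; boa < cat → go left; boa > asp → go right. Place as right child of asp.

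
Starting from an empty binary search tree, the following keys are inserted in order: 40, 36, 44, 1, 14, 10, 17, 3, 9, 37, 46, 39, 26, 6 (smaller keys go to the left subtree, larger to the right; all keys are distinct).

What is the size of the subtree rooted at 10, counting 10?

4

Insert 40: tree is empty, so 40 becomes the root.
Insert 36: 36 < 40 → go left. Place as left child of 40.
Insert 44: 44 > 40 → go right. Place as right child of 40.
Insert 1: 1 < 40 → go left; 1 < 36 → go left. Place as left child of 36.
Insert 14: 14 < 40 → go left; 14 < 36 → go left; 14 > 1 → go right. Place as right child of 1.
Insert 10: 10 < 40 → go left; 10 < 36 → go left; 10 > 1 → go right; 10 < 14 → go left. Place as left child of 14.
Insert 17: 17 < 40 → go left; 17 < 36 → go left; 17 > 1 → go right; 17 > 14 → go right. Place as right child of 14.
Insert 3: 3 < 40 → go left; 3 < 36 → go left; 3 > 1 → go right; 3 < 14 → go left; 3 < 10 → go left. Place as left child of 10.
Insert 9: 9 < 40 → go left; 9 < 36 → go left; 9 > 1 → go right; 9 < 14 → go left; 9 < 10 → go left; 9 > 3 → go right. Place as right child of 3.
Insert 37: 37 < 40 → go left; 37 > 36 → go right. Place as right child of 36.
Insert 46: 46 > 40 → go right; 46 > 44 → go right. Place as right child of 44.
Insert 39: 39 < 40 → go left; 39 > 36 → go right; 39 > 37 → go right. Place as right child of 37.
Insert 26: 26 < 40 → go left; 26 < 36 → go left; 26 > 1 → go right; 26 > 14 → go right; 26 > 17 → go right. Place as right child of 17.
Insert 6: 6 < 40 → go left; 6 < 36 → go left; 6 > 1 → go right; 6 < 14 → go left; 6 < 10 → go left; 6 > 3 → go right; 6 < 9 → go left. Place as left child of 9.

Subtree rooted at 10 contains: 10, 3, 9, 6 — 4 nodes.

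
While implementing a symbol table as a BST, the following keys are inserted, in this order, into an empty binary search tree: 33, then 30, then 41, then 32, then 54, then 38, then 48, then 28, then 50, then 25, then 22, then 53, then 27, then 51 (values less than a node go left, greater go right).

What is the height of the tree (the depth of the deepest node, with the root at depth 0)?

6

33: root
30: left child of 33 (depth 1)
41: right child of 33 (depth 1)
32: right child of 30 (depth 2)
54: right child of 41 (depth 2)
38: left child of 41 (depth 2)
48: left child of 54 (depth 3)
28: left child of 30 (depth 2)
50: right child of 48 (depth 4)
25: left child of 28 (depth 3)
22: left child of 25 (depth 4)
53: right child of 50 (depth 5)
27: right child of 25 (depth 4)
51: left child of 53 (depth 6)

The deepest node is 51 at depth 6.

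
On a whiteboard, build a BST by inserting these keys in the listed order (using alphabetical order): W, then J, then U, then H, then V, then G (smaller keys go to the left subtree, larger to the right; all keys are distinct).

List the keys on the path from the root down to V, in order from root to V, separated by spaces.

Insert W: tree is empty, so W becomes the root.
Insert J: J < W → go left. Place as left child of W.
Insert U: U < W → go left; U > J → go right. Place as right child of J.
Insert H: H < W → go left; H < J → go left. Place as left child of J.
Insert V: V < W → go left; V > J → go right; V > U → go right. Place as right child of U.
Insert G: G < W → go left; G < J → go left; G < H → go left. Place as left child of H.

W J U V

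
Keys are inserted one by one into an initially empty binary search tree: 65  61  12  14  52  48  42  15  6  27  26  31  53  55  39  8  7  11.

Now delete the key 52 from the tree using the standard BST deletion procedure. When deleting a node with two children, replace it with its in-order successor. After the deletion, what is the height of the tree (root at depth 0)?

65: root
61: left child of 65 (depth 1)
12: left child of 61 (depth 2)
14: right child of 12 (depth 3)
52: right child of 14 (depth 4)
48: left child of 52 (depth 5)
42: left child of 48 (depth 6)
15: left child of 42 (depth 7)
6: left child of 12 (depth 3)
27: right child of 15 (depth 8)
26: left child of 27 (depth 9)
31: right child of 27 (depth 9)
53: right child of 52 (depth 5)
55: right child of 53 (depth 6)
39: right child of 31 (depth 10)
8: right child of 6 (depth 4)
7: left child of 8 (depth 5)
11: right child of 8 (depth 5)

Delete 52 (two children — replace with in-order successor).
After deletion, deepest node is 39 at depth 10.

10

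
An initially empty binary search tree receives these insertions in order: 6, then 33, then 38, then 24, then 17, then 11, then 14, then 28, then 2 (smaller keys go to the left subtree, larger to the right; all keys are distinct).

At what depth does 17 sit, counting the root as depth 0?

3

Insert 6: tree is empty, so 6 becomes the root.
Insert 33: 33 > 6 → go right. Place as right child of 6.
Insert 38: 38 > 6 → go right; 38 > 33 → go right. Place as right child of 33.
Insert 24: 24 > 6 → go right; 24 < 33 → go left. Place as left child of 33.
Insert 17: 17 > 6 → go right; 17 < 33 → go left; 17 < 24 → go left. Place as left child of 24.
Insert 11: 11 > 6 → go right; 11 < 33 → go left; 11 < 24 → go left; 11 < 17 → go left. Place as left child of 17.
Insert 14: 14 > 6 → go right; 14 < 33 → go left; 14 < 24 → go left; 14 < 17 → go left; 14 > 11 → go right. Place as right child of 11.
Insert 28: 28 > 6 → go right; 28 < 33 → go left; 28 > 24 → go right. Place as right child of 24.
Insert 2: 2 < 6 → go left. Place as left child of 6.

Path to 17: 6 → 33 → 24 → 17, which is 3 edges.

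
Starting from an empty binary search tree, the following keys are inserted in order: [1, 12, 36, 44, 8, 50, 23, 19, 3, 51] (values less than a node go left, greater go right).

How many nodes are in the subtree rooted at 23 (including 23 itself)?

1: root
12: right child of 1 (depth 1)
36: right child of 12 (depth 2)
44: right child of 36 (depth 3)
8: left child of 12 (depth 2)
50: right child of 44 (depth 4)
23: left child of 36 (depth 3)
19: left child of 23 (depth 4)
3: left child of 8 (depth 3)
51: right child of 50 (depth 5)

Subtree rooted at 23 contains: 23, 19 — 2 nodes.

2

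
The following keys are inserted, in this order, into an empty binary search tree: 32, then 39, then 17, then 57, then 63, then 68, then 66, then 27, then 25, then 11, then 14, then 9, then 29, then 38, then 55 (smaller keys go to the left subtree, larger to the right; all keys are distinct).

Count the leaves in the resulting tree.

7

Insert 32: tree is empty, so 32 becomes the root.
Insert 39: 39 > 32 → go right. Place as right child of 32.
Insert 17: 17 < 32 → go left. Place as left child of 32.
Insert 57: 57 > 32 → go right; 57 > 39 → go right. Place as right child of 39.
Insert 63: 63 > 32 → go right; 63 > 39 → go right; 63 > 57 → go right. Place as right child of 57.
Insert 68: 68 > 32 → go right; 68 > 39 → go right; 68 > 57 → go right; 68 > 63 → go right. Place as right child of 63.
Insert 66: 66 > 32 → go right; 66 > 39 → go right; 66 > 57 → go right; 66 > 63 → go right; 66 < 68 → go left. Place as left child of 68.
Insert 27: 27 < 32 → go left; 27 > 17 → go right. Place as right child of 17.
Insert 25: 25 < 32 → go left; 25 > 17 → go right; 25 < 27 → go left. Place as left child of 27.
Insert 11: 11 < 32 → go left; 11 < 17 → go left. Place as left child of 17.
Insert 14: 14 < 32 → go left; 14 < 17 → go left; 14 > 11 → go right. Place as right child of 11.
Insert 9: 9 < 32 → go left; 9 < 17 → go left; 9 < 11 → go left. Place as left child of 11.
Insert 29: 29 < 32 → go left; 29 > 17 → go right; 29 > 27 → go right. Place as right child of 27.
Insert 38: 38 > 32 → go right; 38 < 39 → go left. Place as left child of 39.
Insert 55: 55 > 32 → go right; 55 > 39 → go right; 55 < 57 → go left. Place as left child of 57.

Leaves: 9, 14, 25, 29, 38, 55, 66 — 7 in total.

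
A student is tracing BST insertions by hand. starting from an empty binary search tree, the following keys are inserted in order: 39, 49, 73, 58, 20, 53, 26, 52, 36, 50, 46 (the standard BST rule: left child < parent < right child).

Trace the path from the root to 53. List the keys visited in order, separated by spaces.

Insert 39: tree is empty, so 39 becomes the root.
Insert 49: 49 > 39 → go right. Place as right child of 39.
Insert 73: 73 > 39 → go right; 73 > 49 → go right. Place as right child of 49.
Insert 58: 58 > 39 → go right; 58 > 49 → go right; 58 < 73 → go left. Place as left child of 73.
Insert 20: 20 < 39 → go left. Place as left child of 39.
Insert 53: 53 > 39 → go right; 53 > 49 → go right; 53 < 73 → go left; 53 < 58 → go left. Place as left child of 58.
Insert 26: 26 < 39 → go left; 26 > 20 → go right. Place as right child of 20.
Insert 52: 52 > 39 → go right; 52 > 49 → go right; 52 < 73 → go left; 52 < 58 → go left; 52 < 53 → go left. Place as left child of 53.
Insert 36: 36 < 39 → go left; 36 > 20 → go right; 36 > 26 → go right. Place as right child of 26.
Insert 50: 50 > 39 → go right; 50 > 49 → go right; 50 < 73 → go left; 50 < 58 → go left; 50 < 53 → go left; 50 < 52 → go left. Place as left child of 52.
Insert 46: 46 > 39 → go right; 46 < 49 → go left. Place as left child of 49.

39 49 73 58 53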